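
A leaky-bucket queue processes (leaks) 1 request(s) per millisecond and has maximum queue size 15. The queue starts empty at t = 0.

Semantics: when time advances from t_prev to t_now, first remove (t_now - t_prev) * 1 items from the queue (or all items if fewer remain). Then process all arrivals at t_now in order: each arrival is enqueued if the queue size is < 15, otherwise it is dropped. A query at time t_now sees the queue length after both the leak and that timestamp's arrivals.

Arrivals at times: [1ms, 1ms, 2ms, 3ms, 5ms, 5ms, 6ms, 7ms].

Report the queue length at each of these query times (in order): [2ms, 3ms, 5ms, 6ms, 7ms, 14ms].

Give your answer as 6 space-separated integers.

Answer: 2 2 2 2 2 0

Derivation:
Queue lengths at query times:
  query t=2ms: backlog = 2
  query t=3ms: backlog = 2
  query t=5ms: backlog = 2
  query t=6ms: backlog = 2
  query t=7ms: backlog = 2
  query t=14ms: backlog = 0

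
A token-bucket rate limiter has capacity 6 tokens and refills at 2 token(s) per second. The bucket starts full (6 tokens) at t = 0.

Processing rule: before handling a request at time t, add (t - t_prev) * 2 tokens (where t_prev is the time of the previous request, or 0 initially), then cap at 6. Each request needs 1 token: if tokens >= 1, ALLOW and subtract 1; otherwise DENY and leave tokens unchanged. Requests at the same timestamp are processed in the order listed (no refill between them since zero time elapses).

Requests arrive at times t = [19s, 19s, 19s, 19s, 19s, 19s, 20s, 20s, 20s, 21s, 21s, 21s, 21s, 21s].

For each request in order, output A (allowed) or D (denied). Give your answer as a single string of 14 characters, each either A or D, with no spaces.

Answer: AAAAAAAADAADDD

Derivation:
Simulating step by step:
  req#1 t=19s: ALLOW
  req#2 t=19s: ALLOW
  req#3 t=19s: ALLOW
  req#4 t=19s: ALLOW
  req#5 t=19s: ALLOW
  req#6 t=19s: ALLOW
  req#7 t=20s: ALLOW
  req#8 t=20s: ALLOW
  req#9 t=20s: DENY
  req#10 t=21s: ALLOW
  req#11 t=21s: ALLOW
  req#12 t=21s: DENY
  req#13 t=21s: DENY
  req#14 t=21s: DENY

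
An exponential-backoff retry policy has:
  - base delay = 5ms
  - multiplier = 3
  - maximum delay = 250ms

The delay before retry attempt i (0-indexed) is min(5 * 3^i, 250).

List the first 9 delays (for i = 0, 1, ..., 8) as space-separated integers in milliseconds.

Computing each delay:
  i=0: min(5*3^0, 250) = 5
  i=1: min(5*3^1, 250) = 15
  i=2: min(5*3^2, 250) = 45
  i=3: min(5*3^3, 250) = 135
  i=4: min(5*3^4, 250) = 250
  i=5: min(5*3^5, 250) = 250
  i=6: min(5*3^6, 250) = 250
  i=7: min(5*3^7, 250) = 250
  i=8: min(5*3^8, 250) = 250

Answer: 5 15 45 135 250 250 250 250 250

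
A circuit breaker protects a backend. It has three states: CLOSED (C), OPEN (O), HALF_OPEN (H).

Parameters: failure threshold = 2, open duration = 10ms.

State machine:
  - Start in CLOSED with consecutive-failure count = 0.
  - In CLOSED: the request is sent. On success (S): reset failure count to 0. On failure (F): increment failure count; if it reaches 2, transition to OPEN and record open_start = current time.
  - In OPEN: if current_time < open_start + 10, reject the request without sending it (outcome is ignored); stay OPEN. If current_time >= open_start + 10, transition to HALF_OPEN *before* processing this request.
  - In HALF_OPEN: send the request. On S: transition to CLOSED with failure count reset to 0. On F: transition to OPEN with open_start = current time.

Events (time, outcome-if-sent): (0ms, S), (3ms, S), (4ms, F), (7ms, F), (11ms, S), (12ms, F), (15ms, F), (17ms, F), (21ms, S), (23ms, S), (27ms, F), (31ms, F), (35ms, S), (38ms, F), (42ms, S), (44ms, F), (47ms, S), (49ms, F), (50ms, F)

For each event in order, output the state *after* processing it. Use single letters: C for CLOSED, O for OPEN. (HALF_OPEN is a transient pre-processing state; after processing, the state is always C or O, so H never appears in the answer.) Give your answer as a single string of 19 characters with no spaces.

Answer: CCCOOOOOOOOOOOOOOOO

Derivation:
State after each event:
  event#1 t=0ms outcome=S: state=CLOSED
  event#2 t=3ms outcome=S: state=CLOSED
  event#3 t=4ms outcome=F: state=CLOSED
  event#4 t=7ms outcome=F: state=OPEN
  event#5 t=11ms outcome=S: state=OPEN
  event#6 t=12ms outcome=F: state=OPEN
  event#7 t=15ms outcome=F: state=OPEN
  event#8 t=17ms outcome=F: state=OPEN
  event#9 t=21ms outcome=S: state=OPEN
  event#10 t=23ms outcome=S: state=OPEN
  event#11 t=27ms outcome=F: state=OPEN
  event#12 t=31ms outcome=F: state=OPEN
  event#13 t=35ms outcome=S: state=OPEN
  event#14 t=38ms outcome=F: state=OPEN
  event#15 t=42ms outcome=S: state=OPEN
  event#16 t=44ms outcome=F: state=OPEN
  event#17 t=47ms outcome=S: state=OPEN
  event#18 t=49ms outcome=F: state=OPEN
  event#19 t=50ms outcome=F: state=OPEN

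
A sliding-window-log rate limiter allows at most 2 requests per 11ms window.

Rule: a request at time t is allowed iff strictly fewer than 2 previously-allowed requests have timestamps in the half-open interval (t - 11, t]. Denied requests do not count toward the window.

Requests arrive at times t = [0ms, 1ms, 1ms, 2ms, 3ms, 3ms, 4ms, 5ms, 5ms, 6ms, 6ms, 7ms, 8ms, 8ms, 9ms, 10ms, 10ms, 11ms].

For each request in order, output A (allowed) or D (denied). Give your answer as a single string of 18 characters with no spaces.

Answer: AADDDDDDDDDDDDDDDA

Derivation:
Tracking allowed requests in the window:
  req#1 t=0ms: ALLOW
  req#2 t=1ms: ALLOW
  req#3 t=1ms: DENY
  req#4 t=2ms: DENY
  req#5 t=3ms: DENY
  req#6 t=3ms: DENY
  req#7 t=4ms: DENY
  req#8 t=5ms: DENY
  req#9 t=5ms: DENY
  req#10 t=6ms: DENY
  req#11 t=6ms: DENY
  req#12 t=7ms: DENY
  req#13 t=8ms: DENY
  req#14 t=8ms: DENY
  req#15 t=9ms: DENY
  req#16 t=10ms: DENY
  req#17 t=10ms: DENY
  req#18 t=11ms: ALLOW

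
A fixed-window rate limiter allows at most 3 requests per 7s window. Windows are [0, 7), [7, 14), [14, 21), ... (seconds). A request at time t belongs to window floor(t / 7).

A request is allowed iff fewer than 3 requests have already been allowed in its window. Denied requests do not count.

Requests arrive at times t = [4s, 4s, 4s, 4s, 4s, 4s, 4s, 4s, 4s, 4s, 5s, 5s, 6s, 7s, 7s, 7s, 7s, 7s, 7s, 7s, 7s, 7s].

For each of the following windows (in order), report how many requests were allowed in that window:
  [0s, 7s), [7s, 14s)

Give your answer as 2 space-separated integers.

Processing requests:
  req#1 t=4s (window 0): ALLOW
  req#2 t=4s (window 0): ALLOW
  req#3 t=4s (window 0): ALLOW
  req#4 t=4s (window 0): DENY
  req#5 t=4s (window 0): DENY
  req#6 t=4s (window 0): DENY
  req#7 t=4s (window 0): DENY
  req#8 t=4s (window 0): DENY
  req#9 t=4s (window 0): DENY
  req#10 t=4s (window 0): DENY
  req#11 t=5s (window 0): DENY
  req#12 t=5s (window 0): DENY
  req#13 t=6s (window 0): DENY
  req#14 t=7s (window 1): ALLOW
  req#15 t=7s (window 1): ALLOW
  req#16 t=7s (window 1): ALLOW
  req#17 t=7s (window 1): DENY
  req#18 t=7s (window 1): DENY
  req#19 t=7s (window 1): DENY
  req#20 t=7s (window 1): DENY
  req#21 t=7s (window 1): DENY
  req#22 t=7s (window 1): DENY

Allowed counts by window: 3 3

Answer: 3 3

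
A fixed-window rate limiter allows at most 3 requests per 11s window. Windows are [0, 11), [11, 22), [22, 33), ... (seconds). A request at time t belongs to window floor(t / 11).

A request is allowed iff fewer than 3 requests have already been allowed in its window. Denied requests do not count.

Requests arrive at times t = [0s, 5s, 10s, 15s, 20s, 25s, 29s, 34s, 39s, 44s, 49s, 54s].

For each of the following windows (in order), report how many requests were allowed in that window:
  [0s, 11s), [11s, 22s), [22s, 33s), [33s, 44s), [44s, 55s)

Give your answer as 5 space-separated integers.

Answer: 3 2 2 2 3

Derivation:
Processing requests:
  req#1 t=0s (window 0): ALLOW
  req#2 t=5s (window 0): ALLOW
  req#3 t=10s (window 0): ALLOW
  req#4 t=15s (window 1): ALLOW
  req#5 t=20s (window 1): ALLOW
  req#6 t=25s (window 2): ALLOW
  req#7 t=29s (window 2): ALLOW
  req#8 t=34s (window 3): ALLOW
  req#9 t=39s (window 3): ALLOW
  req#10 t=44s (window 4): ALLOW
  req#11 t=49s (window 4): ALLOW
  req#12 t=54s (window 4): ALLOW

Allowed counts by window: 3 2 2 2 3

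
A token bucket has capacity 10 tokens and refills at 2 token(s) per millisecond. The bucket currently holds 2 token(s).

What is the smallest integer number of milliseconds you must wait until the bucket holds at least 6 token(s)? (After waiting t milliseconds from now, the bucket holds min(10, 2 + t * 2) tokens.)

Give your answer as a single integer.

Need 2 + t * 2 >= 6, so t >= 4/2.
Smallest integer t = ceil(4/2) = 2.

Answer: 2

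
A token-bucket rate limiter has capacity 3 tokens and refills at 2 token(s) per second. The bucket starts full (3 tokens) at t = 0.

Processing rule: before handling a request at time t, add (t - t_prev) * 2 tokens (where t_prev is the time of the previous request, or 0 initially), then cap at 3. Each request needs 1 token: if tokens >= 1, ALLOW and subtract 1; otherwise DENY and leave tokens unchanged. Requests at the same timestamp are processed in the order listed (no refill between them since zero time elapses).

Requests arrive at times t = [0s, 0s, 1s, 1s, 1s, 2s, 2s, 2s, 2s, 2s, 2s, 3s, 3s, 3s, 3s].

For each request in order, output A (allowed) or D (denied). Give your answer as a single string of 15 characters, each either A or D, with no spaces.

Simulating step by step:
  req#1 t=0s: ALLOW
  req#2 t=0s: ALLOW
  req#3 t=1s: ALLOW
  req#4 t=1s: ALLOW
  req#5 t=1s: ALLOW
  req#6 t=2s: ALLOW
  req#7 t=2s: ALLOW
  req#8 t=2s: DENY
  req#9 t=2s: DENY
  req#10 t=2s: DENY
  req#11 t=2s: DENY
  req#12 t=3s: ALLOW
  req#13 t=3s: ALLOW
  req#14 t=3s: DENY
  req#15 t=3s: DENY

Answer: AAAAAAADDDDAADD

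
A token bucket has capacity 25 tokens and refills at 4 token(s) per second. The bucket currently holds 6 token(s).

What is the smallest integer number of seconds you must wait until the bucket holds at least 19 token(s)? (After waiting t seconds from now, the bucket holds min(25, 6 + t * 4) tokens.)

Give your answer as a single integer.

Answer: 4

Derivation:
Need 6 + t * 4 >= 19, so t >= 13/4.
Smallest integer t = ceil(13/4) = 4.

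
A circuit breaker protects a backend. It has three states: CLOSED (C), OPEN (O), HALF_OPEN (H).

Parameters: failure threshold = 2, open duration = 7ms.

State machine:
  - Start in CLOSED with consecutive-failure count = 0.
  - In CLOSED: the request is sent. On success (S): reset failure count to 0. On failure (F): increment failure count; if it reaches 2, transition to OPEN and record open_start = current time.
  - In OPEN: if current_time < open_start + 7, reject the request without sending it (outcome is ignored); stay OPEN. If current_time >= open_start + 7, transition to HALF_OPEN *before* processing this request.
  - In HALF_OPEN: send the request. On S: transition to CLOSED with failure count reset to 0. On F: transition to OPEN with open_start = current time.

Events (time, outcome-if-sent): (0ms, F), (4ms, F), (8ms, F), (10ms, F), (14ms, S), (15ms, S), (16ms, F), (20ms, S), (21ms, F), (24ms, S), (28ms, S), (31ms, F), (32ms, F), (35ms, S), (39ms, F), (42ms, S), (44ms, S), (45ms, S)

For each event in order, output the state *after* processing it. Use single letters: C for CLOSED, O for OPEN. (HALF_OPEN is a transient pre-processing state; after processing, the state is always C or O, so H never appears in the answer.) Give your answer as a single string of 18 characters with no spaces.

State after each event:
  event#1 t=0ms outcome=F: state=CLOSED
  event#2 t=4ms outcome=F: state=OPEN
  event#3 t=8ms outcome=F: state=OPEN
  event#4 t=10ms outcome=F: state=OPEN
  event#5 t=14ms outcome=S: state=CLOSED
  event#6 t=15ms outcome=S: state=CLOSED
  event#7 t=16ms outcome=F: state=CLOSED
  event#8 t=20ms outcome=S: state=CLOSED
  event#9 t=21ms outcome=F: state=CLOSED
  event#10 t=24ms outcome=S: state=CLOSED
  event#11 t=28ms outcome=S: state=CLOSED
  event#12 t=31ms outcome=F: state=CLOSED
  event#13 t=32ms outcome=F: state=OPEN
  event#14 t=35ms outcome=S: state=OPEN
  event#15 t=39ms outcome=F: state=OPEN
  event#16 t=42ms outcome=S: state=OPEN
  event#17 t=44ms outcome=S: state=OPEN
  event#18 t=45ms outcome=S: state=OPEN

Answer: COOOCCCCCCCCOOOOOO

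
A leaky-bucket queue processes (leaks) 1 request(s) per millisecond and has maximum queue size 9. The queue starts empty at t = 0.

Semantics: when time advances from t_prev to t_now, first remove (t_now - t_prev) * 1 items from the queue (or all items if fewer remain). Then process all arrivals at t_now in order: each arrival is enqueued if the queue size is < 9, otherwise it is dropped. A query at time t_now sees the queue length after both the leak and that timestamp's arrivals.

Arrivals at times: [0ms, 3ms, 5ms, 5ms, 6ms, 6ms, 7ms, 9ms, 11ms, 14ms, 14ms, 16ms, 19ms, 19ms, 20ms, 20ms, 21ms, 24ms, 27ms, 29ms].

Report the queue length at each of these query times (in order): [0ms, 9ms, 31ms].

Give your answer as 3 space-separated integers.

Queue lengths at query times:
  query t=0ms: backlog = 1
  query t=9ms: backlog = 2
  query t=31ms: backlog = 0

Answer: 1 2 0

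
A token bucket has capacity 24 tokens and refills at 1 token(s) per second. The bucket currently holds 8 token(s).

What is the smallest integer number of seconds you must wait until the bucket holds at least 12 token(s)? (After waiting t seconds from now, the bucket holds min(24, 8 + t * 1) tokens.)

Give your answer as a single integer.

Answer: 4

Derivation:
Need 8 + t * 1 >= 12, so t >= 4/1.
Smallest integer t = ceil(4/1) = 4.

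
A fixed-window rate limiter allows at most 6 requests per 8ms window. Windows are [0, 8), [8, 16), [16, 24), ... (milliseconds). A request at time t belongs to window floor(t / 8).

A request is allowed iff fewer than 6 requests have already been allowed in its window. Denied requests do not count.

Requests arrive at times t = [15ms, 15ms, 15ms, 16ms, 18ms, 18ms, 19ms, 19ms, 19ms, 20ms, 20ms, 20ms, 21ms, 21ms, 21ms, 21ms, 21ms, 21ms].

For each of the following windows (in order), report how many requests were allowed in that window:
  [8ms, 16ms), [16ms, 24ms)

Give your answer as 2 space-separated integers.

Processing requests:
  req#1 t=15ms (window 1): ALLOW
  req#2 t=15ms (window 1): ALLOW
  req#3 t=15ms (window 1): ALLOW
  req#4 t=16ms (window 2): ALLOW
  req#5 t=18ms (window 2): ALLOW
  req#6 t=18ms (window 2): ALLOW
  req#7 t=19ms (window 2): ALLOW
  req#8 t=19ms (window 2): ALLOW
  req#9 t=19ms (window 2): ALLOW
  req#10 t=20ms (window 2): DENY
  req#11 t=20ms (window 2): DENY
  req#12 t=20ms (window 2): DENY
  req#13 t=21ms (window 2): DENY
  req#14 t=21ms (window 2): DENY
  req#15 t=21ms (window 2): DENY
  req#16 t=21ms (window 2): DENY
  req#17 t=21ms (window 2): DENY
  req#18 t=21ms (window 2): DENY

Allowed counts by window: 3 6

Answer: 3 6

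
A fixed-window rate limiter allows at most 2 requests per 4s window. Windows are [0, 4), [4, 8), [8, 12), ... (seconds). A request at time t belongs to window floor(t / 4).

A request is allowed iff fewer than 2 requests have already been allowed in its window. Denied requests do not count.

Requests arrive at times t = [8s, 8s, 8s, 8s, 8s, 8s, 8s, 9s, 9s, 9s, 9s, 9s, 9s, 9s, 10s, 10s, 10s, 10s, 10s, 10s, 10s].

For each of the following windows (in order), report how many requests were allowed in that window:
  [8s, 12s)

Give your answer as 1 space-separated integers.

Answer: 2

Derivation:
Processing requests:
  req#1 t=8s (window 2): ALLOW
  req#2 t=8s (window 2): ALLOW
  req#3 t=8s (window 2): DENY
  req#4 t=8s (window 2): DENY
  req#5 t=8s (window 2): DENY
  req#6 t=8s (window 2): DENY
  req#7 t=8s (window 2): DENY
  req#8 t=9s (window 2): DENY
  req#9 t=9s (window 2): DENY
  req#10 t=9s (window 2): DENY
  req#11 t=9s (window 2): DENY
  req#12 t=9s (window 2): DENY
  req#13 t=9s (window 2): DENY
  req#14 t=9s (window 2): DENY
  req#15 t=10s (window 2): DENY
  req#16 t=10s (window 2): DENY
  req#17 t=10s (window 2): DENY
  req#18 t=10s (window 2): DENY
  req#19 t=10s (window 2): DENY
  req#20 t=10s (window 2): DENY
  req#21 t=10s (window 2): DENY

Allowed counts by window: 2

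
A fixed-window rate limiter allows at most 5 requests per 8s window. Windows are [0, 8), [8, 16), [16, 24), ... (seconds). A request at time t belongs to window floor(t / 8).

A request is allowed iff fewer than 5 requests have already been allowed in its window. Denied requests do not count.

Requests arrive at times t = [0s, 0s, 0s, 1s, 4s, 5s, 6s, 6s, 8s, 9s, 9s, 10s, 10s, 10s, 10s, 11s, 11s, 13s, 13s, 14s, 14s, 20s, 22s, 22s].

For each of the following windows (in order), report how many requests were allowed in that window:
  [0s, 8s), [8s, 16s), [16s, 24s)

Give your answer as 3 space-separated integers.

Processing requests:
  req#1 t=0s (window 0): ALLOW
  req#2 t=0s (window 0): ALLOW
  req#3 t=0s (window 0): ALLOW
  req#4 t=1s (window 0): ALLOW
  req#5 t=4s (window 0): ALLOW
  req#6 t=5s (window 0): DENY
  req#7 t=6s (window 0): DENY
  req#8 t=6s (window 0): DENY
  req#9 t=8s (window 1): ALLOW
  req#10 t=9s (window 1): ALLOW
  req#11 t=9s (window 1): ALLOW
  req#12 t=10s (window 1): ALLOW
  req#13 t=10s (window 1): ALLOW
  req#14 t=10s (window 1): DENY
  req#15 t=10s (window 1): DENY
  req#16 t=11s (window 1): DENY
  req#17 t=11s (window 1): DENY
  req#18 t=13s (window 1): DENY
  req#19 t=13s (window 1): DENY
  req#20 t=14s (window 1): DENY
  req#21 t=14s (window 1): DENY
  req#22 t=20s (window 2): ALLOW
  req#23 t=22s (window 2): ALLOW
  req#24 t=22s (window 2): ALLOW

Allowed counts by window: 5 5 3

Answer: 5 5 3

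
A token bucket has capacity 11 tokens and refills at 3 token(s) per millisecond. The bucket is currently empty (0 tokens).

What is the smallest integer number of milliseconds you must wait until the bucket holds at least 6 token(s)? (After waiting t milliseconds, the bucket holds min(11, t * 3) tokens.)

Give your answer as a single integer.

Need t * 3 >= 6, so t >= 6/3.
Smallest integer t = ceil(6/3) = 2.

Answer: 2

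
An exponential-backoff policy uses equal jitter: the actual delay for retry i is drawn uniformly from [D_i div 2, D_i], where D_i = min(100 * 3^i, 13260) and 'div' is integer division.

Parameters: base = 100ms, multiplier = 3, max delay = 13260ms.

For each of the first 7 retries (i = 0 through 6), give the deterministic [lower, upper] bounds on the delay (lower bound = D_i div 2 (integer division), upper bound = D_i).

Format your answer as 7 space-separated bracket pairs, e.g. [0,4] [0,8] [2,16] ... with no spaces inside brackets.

Computing bounds per retry:
  i=0: D_i=min(100*3^0,13260)=100, bounds=[50,100]
  i=1: D_i=min(100*3^1,13260)=300, bounds=[150,300]
  i=2: D_i=min(100*3^2,13260)=900, bounds=[450,900]
  i=3: D_i=min(100*3^3,13260)=2700, bounds=[1350,2700]
  i=4: D_i=min(100*3^4,13260)=8100, bounds=[4050,8100]
  i=5: D_i=min(100*3^5,13260)=13260, bounds=[6630,13260]
  i=6: D_i=min(100*3^6,13260)=13260, bounds=[6630,13260]

Answer: [50,100] [150,300] [450,900] [1350,2700] [4050,8100] [6630,13260] [6630,13260]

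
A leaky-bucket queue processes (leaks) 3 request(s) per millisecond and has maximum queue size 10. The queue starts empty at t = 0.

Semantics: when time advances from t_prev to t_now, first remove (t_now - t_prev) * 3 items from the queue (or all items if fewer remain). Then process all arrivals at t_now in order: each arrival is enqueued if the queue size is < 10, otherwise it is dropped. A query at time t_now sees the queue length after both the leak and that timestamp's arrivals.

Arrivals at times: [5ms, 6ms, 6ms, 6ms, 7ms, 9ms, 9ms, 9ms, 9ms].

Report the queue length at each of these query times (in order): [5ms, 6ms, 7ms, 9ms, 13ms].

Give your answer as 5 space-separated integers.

Queue lengths at query times:
  query t=5ms: backlog = 1
  query t=6ms: backlog = 3
  query t=7ms: backlog = 1
  query t=9ms: backlog = 4
  query t=13ms: backlog = 0

Answer: 1 3 1 4 0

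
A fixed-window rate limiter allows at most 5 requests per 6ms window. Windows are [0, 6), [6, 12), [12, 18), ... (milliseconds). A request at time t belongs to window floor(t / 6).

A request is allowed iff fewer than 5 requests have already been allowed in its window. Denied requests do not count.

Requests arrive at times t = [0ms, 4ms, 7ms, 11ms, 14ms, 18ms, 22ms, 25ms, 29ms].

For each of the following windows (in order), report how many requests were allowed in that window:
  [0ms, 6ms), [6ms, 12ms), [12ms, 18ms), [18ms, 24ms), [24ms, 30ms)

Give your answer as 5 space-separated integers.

Processing requests:
  req#1 t=0ms (window 0): ALLOW
  req#2 t=4ms (window 0): ALLOW
  req#3 t=7ms (window 1): ALLOW
  req#4 t=11ms (window 1): ALLOW
  req#5 t=14ms (window 2): ALLOW
  req#6 t=18ms (window 3): ALLOW
  req#7 t=22ms (window 3): ALLOW
  req#8 t=25ms (window 4): ALLOW
  req#9 t=29ms (window 4): ALLOW

Allowed counts by window: 2 2 1 2 2

Answer: 2 2 1 2 2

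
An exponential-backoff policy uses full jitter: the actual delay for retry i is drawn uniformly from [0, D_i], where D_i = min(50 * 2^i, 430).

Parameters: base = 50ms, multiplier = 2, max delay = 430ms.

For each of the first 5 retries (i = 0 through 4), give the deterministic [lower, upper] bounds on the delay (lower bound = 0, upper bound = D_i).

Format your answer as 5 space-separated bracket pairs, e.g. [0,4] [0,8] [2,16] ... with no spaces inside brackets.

Computing bounds per retry:
  i=0: D_i=min(50*2^0,430)=50, bounds=[0,50]
  i=1: D_i=min(50*2^1,430)=100, bounds=[0,100]
  i=2: D_i=min(50*2^2,430)=200, bounds=[0,200]
  i=3: D_i=min(50*2^3,430)=400, bounds=[0,400]
  i=4: D_i=min(50*2^4,430)=430, bounds=[0,430]

Answer: [0,50] [0,100] [0,200] [0,400] [0,430]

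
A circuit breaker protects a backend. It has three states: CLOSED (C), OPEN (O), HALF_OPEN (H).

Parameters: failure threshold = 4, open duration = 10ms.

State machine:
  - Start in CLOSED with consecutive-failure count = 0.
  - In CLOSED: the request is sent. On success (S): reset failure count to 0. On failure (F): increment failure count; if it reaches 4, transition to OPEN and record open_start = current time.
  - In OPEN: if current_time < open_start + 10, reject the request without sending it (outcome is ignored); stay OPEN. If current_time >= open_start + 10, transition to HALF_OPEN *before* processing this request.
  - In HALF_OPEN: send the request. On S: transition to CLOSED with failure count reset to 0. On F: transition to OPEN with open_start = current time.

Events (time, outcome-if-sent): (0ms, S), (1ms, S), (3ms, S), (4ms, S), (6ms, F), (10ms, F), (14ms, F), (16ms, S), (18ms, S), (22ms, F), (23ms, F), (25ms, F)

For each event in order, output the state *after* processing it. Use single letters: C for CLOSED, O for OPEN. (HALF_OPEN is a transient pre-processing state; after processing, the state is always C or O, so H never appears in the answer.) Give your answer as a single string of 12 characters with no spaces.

State after each event:
  event#1 t=0ms outcome=S: state=CLOSED
  event#2 t=1ms outcome=S: state=CLOSED
  event#3 t=3ms outcome=S: state=CLOSED
  event#4 t=4ms outcome=S: state=CLOSED
  event#5 t=6ms outcome=F: state=CLOSED
  event#6 t=10ms outcome=F: state=CLOSED
  event#7 t=14ms outcome=F: state=CLOSED
  event#8 t=16ms outcome=S: state=CLOSED
  event#9 t=18ms outcome=S: state=CLOSED
  event#10 t=22ms outcome=F: state=CLOSED
  event#11 t=23ms outcome=F: state=CLOSED
  event#12 t=25ms outcome=F: state=CLOSED

Answer: CCCCCCCCCCCC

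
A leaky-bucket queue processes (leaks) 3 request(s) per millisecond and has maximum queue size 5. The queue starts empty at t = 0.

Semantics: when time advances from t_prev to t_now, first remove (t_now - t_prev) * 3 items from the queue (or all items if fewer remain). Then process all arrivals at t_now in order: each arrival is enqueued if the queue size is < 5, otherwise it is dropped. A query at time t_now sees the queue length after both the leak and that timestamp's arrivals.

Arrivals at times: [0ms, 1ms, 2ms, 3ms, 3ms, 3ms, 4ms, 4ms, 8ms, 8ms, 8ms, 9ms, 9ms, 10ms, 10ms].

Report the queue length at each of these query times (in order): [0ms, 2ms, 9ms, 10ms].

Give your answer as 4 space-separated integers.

Queue lengths at query times:
  query t=0ms: backlog = 1
  query t=2ms: backlog = 1
  query t=9ms: backlog = 2
  query t=10ms: backlog = 2

Answer: 1 1 2 2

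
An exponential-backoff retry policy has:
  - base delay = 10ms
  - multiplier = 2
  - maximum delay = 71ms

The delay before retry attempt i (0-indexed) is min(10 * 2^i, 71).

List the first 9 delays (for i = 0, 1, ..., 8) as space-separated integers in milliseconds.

Answer: 10 20 40 71 71 71 71 71 71

Derivation:
Computing each delay:
  i=0: min(10*2^0, 71) = 10
  i=1: min(10*2^1, 71) = 20
  i=2: min(10*2^2, 71) = 40
  i=3: min(10*2^3, 71) = 71
  i=4: min(10*2^4, 71) = 71
  i=5: min(10*2^5, 71) = 71
  i=6: min(10*2^6, 71) = 71
  i=7: min(10*2^7, 71) = 71
  i=8: min(10*2^8, 71) = 71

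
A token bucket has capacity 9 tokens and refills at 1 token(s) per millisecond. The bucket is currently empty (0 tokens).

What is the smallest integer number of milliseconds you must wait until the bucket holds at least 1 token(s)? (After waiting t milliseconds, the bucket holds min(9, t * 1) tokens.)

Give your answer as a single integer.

Answer: 1

Derivation:
Need t * 1 >= 1, so t >= 1/1.
Smallest integer t = ceil(1/1) = 1.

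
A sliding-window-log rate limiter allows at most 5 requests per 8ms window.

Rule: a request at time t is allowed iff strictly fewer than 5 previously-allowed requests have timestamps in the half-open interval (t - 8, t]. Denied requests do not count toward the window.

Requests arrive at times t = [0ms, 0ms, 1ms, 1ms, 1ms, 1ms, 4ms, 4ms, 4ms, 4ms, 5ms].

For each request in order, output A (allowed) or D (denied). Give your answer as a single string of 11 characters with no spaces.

Answer: AAAAADDDDDD

Derivation:
Tracking allowed requests in the window:
  req#1 t=0ms: ALLOW
  req#2 t=0ms: ALLOW
  req#3 t=1ms: ALLOW
  req#4 t=1ms: ALLOW
  req#5 t=1ms: ALLOW
  req#6 t=1ms: DENY
  req#7 t=4ms: DENY
  req#8 t=4ms: DENY
  req#9 t=4ms: DENY
  req#10 t=4ms: DENY
  req#11 t=5ms: DENY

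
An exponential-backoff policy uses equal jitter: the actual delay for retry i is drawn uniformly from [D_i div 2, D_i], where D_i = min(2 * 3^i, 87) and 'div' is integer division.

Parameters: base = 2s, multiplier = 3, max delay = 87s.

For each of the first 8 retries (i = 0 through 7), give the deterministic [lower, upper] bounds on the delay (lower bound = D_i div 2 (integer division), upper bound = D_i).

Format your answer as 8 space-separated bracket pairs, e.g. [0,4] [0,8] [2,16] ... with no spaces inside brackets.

Computing bounds per retry:
  i=0: D_i=min(2*3^0,87)=2, bounds=[1,2]
  i=1: D_i=min(2*3^1,87)=6, bounds=[3,6]
  i=2: D_i=min(2*3^2,87)=18, bounds=[9,18]
  i=3: D_i=min(2*3^3,87)=54, bounds=[27,54]
  i=4: D_i=min(2*3^4,87)=87, bounds=[43,87]
  i=5: D_i=min(2*3^5,87)=87, bounds=[43,87]
  i=6: D_i=min(2*3^6,87)=87, bounds=[43,87]
  i=7: D_i=min(2*3^7,87)=87, bounds=[43,87]

Answer: [1,2] [3,6] [9,18] [27,54] [43,87] [43,87] [43,87] [43,87]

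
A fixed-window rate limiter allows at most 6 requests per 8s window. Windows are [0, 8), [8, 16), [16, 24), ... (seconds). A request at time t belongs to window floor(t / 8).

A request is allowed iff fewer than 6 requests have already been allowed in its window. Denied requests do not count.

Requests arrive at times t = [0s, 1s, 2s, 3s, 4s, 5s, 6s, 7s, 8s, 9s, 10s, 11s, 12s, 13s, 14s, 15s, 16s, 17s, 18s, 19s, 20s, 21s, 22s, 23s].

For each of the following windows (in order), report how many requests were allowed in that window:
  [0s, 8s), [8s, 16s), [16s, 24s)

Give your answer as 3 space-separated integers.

Answer: 6 6 6

Derivation:
Processing requests:
  req#1 t=0s (window 0): ALLOW
  req#2 t=1s (window 0): ALLOW
  req#3 t=2s (window 0): ALLOW
  req#4 t=3s (window 0): ALLOW
  req#5 t=4s (window 0): ALLOW
  req#6 t=5s (window 0): ALLOW
  req#7 t=6s (window 0): DENY
  req#8 t=7s (window 0): DENY
  req#9 t=8s (window 1): ALLOW
  req#10 t=9s (window 1): ALLOW
  req#11 t=10s (window 1): ALLOW
  req#12 t=11s (window 1): ALLOW
  req#13 t=12s (window 1): ALLOW
  req#14 t=13s (window 1): ALLOW
  req#15 t=14s (window 1): DENY
  req#16 t=15s (window 1): DENY
  req#17 t=16s (window 2): ALLOW
  req#18 t=17s (window 2): ALLOW
  req#19 t=18s (window 2): ALLOW
  req#20 t=19s (window 2): ALLOW
  req#21 t=20s (window 2): ALLOW
  req#22 t=21s (window 2): ALLOW
  req#23 t=22s (window 2): DENY
  req#24 t=23s (window 2): DENY

Allowed counts by window: 6 6 6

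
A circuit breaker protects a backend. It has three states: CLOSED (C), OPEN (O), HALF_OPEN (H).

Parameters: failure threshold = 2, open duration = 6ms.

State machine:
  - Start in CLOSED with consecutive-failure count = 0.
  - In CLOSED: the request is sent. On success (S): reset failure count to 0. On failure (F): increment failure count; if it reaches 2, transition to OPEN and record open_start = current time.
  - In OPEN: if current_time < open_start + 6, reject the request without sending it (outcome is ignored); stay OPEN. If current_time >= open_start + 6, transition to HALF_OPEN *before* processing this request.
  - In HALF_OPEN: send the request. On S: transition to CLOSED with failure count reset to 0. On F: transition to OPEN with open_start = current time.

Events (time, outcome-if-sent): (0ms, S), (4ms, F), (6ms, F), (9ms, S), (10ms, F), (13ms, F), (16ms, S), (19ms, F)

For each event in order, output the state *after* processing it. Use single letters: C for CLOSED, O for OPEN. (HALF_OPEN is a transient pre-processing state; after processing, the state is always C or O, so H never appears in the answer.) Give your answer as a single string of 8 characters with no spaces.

Answer: CCOOOOOO

Derivation:
State after each event:
  event#1 t=0ms outcome=S: state=CLOSED
  event#2 t=4ms outcome=F: state=CLOSED
  event#3 t=6ms outcome=F: state=OPEN
  event#4 t=9ms outcome=S: state=OPEN
  event#5 t=10ms outcome=F: state=OPEN
  event#6 t=13ms outcome=F: state=OPEN
  event#7 t=16ms outcome=S: state=OPEN
  event#8 t=19ms outcome=F: state=OPEN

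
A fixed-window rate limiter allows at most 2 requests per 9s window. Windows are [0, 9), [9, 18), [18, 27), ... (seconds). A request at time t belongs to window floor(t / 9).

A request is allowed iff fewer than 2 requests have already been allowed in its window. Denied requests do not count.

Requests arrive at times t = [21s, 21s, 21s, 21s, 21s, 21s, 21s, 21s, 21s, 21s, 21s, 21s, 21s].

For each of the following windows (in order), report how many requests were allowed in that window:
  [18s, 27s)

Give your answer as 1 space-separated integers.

Processing requests:
  req#1 t=21s (window 2): ALLOW
  req#2 t=21s (window 2): ALLOW
  req#3 t=21s (window 2): DENY
  req#4 t=21s (window 2): DENY
  req#5 t=21s (window 2): DENY
  req#6 t=21s (window 2): DENY
  req#7 t=21s (window 2): DENY
  req#8 t=21s (window 2): DENY
  req#9 t=21s (window 2): DENY
  req#10 t=21s (window 2): DENY
  req#11 t=21s (window 2): DENY
  req#12 t=21s (window 2): DENY
  req#13 t=21s (window 2): DENY

Allowed counts by window: 2

Answer: 2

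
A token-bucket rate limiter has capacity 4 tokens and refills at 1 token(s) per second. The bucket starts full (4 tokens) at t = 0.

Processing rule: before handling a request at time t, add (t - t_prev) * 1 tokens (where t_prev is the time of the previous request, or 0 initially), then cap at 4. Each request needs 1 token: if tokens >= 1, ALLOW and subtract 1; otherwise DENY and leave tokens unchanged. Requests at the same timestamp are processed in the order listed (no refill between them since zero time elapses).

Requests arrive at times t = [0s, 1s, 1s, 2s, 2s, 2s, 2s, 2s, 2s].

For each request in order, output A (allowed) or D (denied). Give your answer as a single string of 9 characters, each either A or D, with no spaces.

Simulating step by step:
  req#1 t=0s: ALLOW
  req#2 t=1s: ALLOW
  req#3 t=1s: ALLOW
  req#4 t=2s: ALLOW
  req#5 t=2s: ALLOW
  req#6 t=2s: ALLOW
  req#7 t=2s: DENY
  req#8 t=2s: DENY
  req#9 t=2s: DENY

Answer: AAAAAADDD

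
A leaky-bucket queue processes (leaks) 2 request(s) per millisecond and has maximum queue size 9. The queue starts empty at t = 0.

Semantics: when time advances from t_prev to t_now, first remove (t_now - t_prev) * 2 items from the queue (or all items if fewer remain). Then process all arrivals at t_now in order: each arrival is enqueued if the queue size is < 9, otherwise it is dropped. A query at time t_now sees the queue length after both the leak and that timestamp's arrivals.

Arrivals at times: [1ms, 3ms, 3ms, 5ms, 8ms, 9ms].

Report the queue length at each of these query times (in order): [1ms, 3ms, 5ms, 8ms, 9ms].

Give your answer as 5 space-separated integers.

Answer: 1 2 1 1 1

Derivation:
Queue lengths at query times:
  query t=1ms: backlog = 1
  query t=3ms: backlog = 2
  query t=5ms: backlog = 1
  query t=8ms: backlog = 1
  query t=9ms: backlog = 1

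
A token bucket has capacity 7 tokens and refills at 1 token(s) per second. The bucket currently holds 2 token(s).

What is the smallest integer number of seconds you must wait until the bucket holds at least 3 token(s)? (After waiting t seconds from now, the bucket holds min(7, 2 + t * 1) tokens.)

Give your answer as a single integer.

Answer: 1

Derivation:
Need 2 + t * 1 >= 3, so t >= 1/1.
Smallest integer t = ceil(1/1) = 1.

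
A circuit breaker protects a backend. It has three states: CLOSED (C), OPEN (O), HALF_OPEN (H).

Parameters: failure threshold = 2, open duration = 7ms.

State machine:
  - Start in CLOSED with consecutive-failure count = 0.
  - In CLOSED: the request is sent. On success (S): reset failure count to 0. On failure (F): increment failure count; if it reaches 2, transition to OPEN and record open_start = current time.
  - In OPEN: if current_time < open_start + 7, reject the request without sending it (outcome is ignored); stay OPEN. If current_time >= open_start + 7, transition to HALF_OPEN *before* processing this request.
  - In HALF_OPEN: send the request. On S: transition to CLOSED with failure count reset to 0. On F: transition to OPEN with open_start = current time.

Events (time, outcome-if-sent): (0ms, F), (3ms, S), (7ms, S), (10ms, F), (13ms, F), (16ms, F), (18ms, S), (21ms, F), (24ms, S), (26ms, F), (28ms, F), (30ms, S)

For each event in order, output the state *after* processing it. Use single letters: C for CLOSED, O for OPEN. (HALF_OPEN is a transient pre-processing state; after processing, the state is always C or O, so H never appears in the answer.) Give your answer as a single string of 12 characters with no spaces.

State after each event:
  event#1 t=0ms outcome=F: state=CLOSED
  event#2 t=3ms outcome=S: state=CLOSED
  event#3 t=7ms outcome=S: state=CLOSED
  event#4 t=10ms outcome=F: state=CLOSED
  event#5 t=13ms outcome=F: state=OPEN
  event#6 t=16ms outcome=F: state=OPEN
  event#7 t=18ms outcome=S: state=OPEN
  event#8 t=21ms outcome=F: state=OPEN
  event#9 t=24ms outcome=S: state=OPEN
  event#10 t=26ms outcome=F: state=OPEN
  event#11 t=28ms outcome=F: state=OPEN
  event#12 t=30ms outcome=S: state=OPEN

Answer: CCCCOOOOOOOO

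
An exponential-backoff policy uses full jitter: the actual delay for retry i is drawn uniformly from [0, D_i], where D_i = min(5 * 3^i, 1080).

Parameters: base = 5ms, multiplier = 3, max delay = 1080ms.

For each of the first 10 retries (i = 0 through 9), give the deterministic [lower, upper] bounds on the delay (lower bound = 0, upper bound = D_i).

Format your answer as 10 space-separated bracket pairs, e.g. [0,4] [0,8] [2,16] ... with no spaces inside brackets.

Answer: [0,5] [0,15] [0,45] [0,135] [0,405] [0,1080] [0,1080] [0,1080] [0,1080] [0,1080]

Derivation:
Computing bounds per retry:
  i=0: D_i=min(5*3^0,1080)=5, bounds=[0,5]
  i=1: D_i=min(5*3^1,1080)=15, bounds=[0,15]
  i=2: D_i=min(5*3^2,1080)=45, bounds=[0,45]
  i=3: D_i=min(5*3^3,1080)=135, bounds=[0,135]
  i=4: D_i=min(5*3^4,1080)=405, bounds=[0,405]
  i=5: D_i=min(5*3^5,1080)=1080, bounds=[0,1080]
  i=6: D_i=min(5*3^6,1080)=1080, bounds=[0,1080]
  i=7: D_i=min(5*3^7,1080)=1080, bounds=[0,1080]
  i=8: D_i=min(5*3^8,1080)=1080, bounds=[0,1080]
  i=9: D_i=min(5*3^9,1080)=1080, bounds=[0,1080]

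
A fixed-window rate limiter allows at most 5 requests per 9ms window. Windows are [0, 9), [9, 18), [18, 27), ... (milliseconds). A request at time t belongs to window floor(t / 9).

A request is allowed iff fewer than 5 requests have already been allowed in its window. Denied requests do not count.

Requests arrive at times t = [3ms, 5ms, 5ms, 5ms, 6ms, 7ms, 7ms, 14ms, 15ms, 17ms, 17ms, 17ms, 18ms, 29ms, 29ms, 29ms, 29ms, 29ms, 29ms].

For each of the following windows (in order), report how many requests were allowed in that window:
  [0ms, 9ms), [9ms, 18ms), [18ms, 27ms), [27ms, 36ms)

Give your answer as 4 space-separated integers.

Answer: 5 5 1 5

Derivation:
Processing requests:
  req#1 t=3ms (window 0): ALLOW
  req#2 t=5ms (window 0): ALLOW
  req#3 t=5ms (window 0): ALLOW
  req#4 t=5ms (window 0): ALLOW
  req#5 t=6ms (window 0): ALLOW
  req#6 t=7ms (window 0): DENY
  req#7 t=7ms (window 0): DENY
  req#8 t=14ms (window 1): ALLOW
  req#9 t=15ms (window 1): ALLOW
  req#10 t=17ms (window 1): ALLOW
  req#11 t=17ms (window 1): ALLOW
  req#12 t=17ms (window 1): ALLOW
  req#13 t=18ms (window 2): ALLOW
  req#14 t=29ms (window 3): ALLOW
  req#15 t=29ms (window 3): ALLOW
  req#16 t=29ms (window 3): ALLOW
  req#17 t=29ms (window 3): ALLOW
  req#18 t=29ms (window 3): ALLOW
  req#19 t=29ms (window 3): DENY

Allowed counts by window: 5 5 1 5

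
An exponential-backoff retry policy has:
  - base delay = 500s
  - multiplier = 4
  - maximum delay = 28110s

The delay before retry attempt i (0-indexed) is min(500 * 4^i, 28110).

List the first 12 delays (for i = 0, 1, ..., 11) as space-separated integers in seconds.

Answer: 500 2000 8000 28110 28110 28110 28110 28110 28110 28110 28110 28110

Derivation:
Computing each delay:
  i=0: min(500*4^0, 28110) = 500
  i=1: min(500*4^1, 28110) = 2000
  i=2: min(500*4^2, 28110) = 8000
  i=3: min(500*4^3, 28110) = 28110
  i=4: min(500*4^4, 28110) = 28110
  i=5: min(500*4^5, 28110) = 28110
  i=6: min(500*4^6, 28110) = 28110
  i=7: min(500*4^7, 28110) = 28110
  i=8: min(500*4^8, 28110) = 28110
  i=9: min(500*4^9, 28110) = 28110
  i=10: min(500*4^10, 28110) = 28110
  i=11: min(500*4^11, 28110) = 28110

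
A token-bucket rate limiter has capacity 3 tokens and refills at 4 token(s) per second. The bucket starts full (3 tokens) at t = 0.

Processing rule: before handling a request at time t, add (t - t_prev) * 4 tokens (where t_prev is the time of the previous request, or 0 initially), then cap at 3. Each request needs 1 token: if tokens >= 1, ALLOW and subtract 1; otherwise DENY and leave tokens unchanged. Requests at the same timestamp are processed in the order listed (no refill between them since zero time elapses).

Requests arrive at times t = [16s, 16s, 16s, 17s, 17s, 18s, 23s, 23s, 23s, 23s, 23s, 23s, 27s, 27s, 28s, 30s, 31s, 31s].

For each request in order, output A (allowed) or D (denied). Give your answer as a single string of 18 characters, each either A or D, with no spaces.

Answer: AAAAAAAAADDDAAAAAA

Derivation:
Simulating step by step:
  req#1 t=16s: ALLOW
  req#2 t=16s: ALLOW
  req#3 t=16s: ALLOW
  req#4 t=17s: ALLOW
  req#5 t=17s: ALLOW
  req#6 t=18s: ALLOW
  req#7 t=23s: ALLOW
  req#8 t=23s: ALLOW
  req#9 t=23s: ALLOW
  req#10 t=23s: DENY
  req#11 t=23s: DENY
  req#12 t=23s: DENY
  req#13 t=27s: ALLOW
  req#14 t=27s: ALLOW
  req#15 t=28s: ALLOW
  req#16 t=30s: ALLOW
  req#17 t=31s: ALLOW
  req#18 t=31s: ALLOW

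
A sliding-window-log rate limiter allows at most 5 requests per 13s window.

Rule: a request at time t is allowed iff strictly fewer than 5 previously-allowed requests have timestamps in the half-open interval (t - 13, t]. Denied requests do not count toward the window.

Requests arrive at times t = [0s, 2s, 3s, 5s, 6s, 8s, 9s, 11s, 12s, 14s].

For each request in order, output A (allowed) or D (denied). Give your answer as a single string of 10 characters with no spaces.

Answer: AAAAADDDDA

Derivation:
Tracking allowed requests in the window:
  req#1 t=0s: ALLOW
  req#2 t=2s: ALLOW
  req#3 t=3s: ALLOW
  req#4 t=5s: ALLOW
  req#5 t=6s: ALLOW
  req#6 t=8s: DENY
  req#7 t=9s: DENY
  req#8 t=11s: DENY
  req#9 t=12s: DENY
  req#10 t=14s: ALLOW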